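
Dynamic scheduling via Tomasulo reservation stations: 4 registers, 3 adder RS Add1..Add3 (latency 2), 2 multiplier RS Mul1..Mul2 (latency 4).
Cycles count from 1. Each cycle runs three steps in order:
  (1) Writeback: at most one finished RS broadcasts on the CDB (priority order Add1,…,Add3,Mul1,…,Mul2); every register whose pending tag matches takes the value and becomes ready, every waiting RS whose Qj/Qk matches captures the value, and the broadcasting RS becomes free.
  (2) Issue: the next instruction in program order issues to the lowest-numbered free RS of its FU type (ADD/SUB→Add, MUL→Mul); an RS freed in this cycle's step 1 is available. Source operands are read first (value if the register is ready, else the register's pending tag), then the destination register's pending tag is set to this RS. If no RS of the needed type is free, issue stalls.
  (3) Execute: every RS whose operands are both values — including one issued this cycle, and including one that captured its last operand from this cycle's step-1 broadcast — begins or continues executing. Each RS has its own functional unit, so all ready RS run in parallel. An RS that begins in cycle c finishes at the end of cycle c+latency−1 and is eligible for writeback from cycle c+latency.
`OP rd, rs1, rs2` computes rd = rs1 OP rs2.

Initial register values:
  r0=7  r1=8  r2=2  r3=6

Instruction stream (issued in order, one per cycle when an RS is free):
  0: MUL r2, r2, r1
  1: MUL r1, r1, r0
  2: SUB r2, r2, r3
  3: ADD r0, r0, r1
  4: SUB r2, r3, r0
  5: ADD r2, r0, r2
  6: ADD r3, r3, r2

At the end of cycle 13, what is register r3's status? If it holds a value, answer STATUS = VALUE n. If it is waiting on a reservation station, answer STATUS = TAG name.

STATUS = TAG Add2

  c1: issue MUL r2<-Mul1  regs: r0:7,r1:8,r2:Mul1,r3:6
  c2: issue MUL r1<-Mul2  regs: r0:7,r1:Mul2,r2:Mul1,r3:6
  c3: issue SUB r2<-Add1  regs: r0:7,r1:Mul2,r2:Add1,r3:6
  c4: issue ADD r0<-Add2  regs: r0:Add2,r1:Mul2,r2:Add1,r3:6
  c5: CDB Mul1=16; issue SUB r2<-Add3  regs: r0:Add2,r1:Mul2,r2:Add3,r3:6
  c6: CDB Mul2=56; stall  regs: r0:Add2,r1:56,r2:Add3,r3:6
  c7: CDB Add1=10; issue ADD r2<-Add1  regs: r0:Add2,r1:56,r2:Add1,r3:6
  c8: CDB Add2=63; issue ADD r3<-Add2  regs: r0:63,r1:56,r2:Add1,r3:Add2
  c9: -  regs: r0:63,r1:56,r2:Add1,r3:Add2
  c10: CDB Add3=-57  regs: r0:63,r1:56,r2:Add1,r3:Add2
  c11: -  regs: r0:63,r1:56,r2:Add1,r3:Add2
  c12: CDB Add1=6  regs: r0:63,r1:56,r2:6,r3:Add2
  c13: -  regs: r0:63,r1:56,r2:6,r3:Add2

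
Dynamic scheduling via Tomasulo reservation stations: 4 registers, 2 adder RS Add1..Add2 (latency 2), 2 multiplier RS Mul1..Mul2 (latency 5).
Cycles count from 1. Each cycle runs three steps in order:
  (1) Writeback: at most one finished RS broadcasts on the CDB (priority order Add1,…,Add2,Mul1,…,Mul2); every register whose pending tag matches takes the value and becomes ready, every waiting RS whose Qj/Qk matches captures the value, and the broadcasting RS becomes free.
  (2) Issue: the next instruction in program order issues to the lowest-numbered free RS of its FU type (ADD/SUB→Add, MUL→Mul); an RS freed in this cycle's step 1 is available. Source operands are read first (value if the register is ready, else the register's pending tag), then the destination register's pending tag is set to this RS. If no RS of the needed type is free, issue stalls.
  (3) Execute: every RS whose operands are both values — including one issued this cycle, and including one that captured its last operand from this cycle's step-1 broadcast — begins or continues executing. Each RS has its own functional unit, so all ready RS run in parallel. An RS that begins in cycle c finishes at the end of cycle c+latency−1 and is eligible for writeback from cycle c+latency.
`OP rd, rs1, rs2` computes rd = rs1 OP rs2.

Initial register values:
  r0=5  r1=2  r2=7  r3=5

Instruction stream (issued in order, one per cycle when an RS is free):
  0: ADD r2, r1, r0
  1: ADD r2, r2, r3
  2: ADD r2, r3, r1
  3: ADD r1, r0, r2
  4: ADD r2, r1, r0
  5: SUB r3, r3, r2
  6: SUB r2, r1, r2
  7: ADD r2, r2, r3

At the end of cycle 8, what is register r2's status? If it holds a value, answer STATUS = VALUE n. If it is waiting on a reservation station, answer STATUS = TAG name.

STATUS = TAG Add2

  c1: issue ADD r2<-Add1  regs: r0:5,r1:2,r2:Add1,r3:5
  c2: issue ADD r2<-Add2  regs: r0:5,r1:2,r2:Add2,r3:5
  c3: CDB Add1=7; issue ADD r2<-Add1  regs: r0:5,r1:2,r2:Add1,r3:5
  c4: stall  regs: r0:5,r1:2,r2:Add1,r3:5
  c5: CDB Add1=7; issue ADD r1<-Add1  regs: r0:5,r1:Add1,r2:7,r3:5
  c6: CDB Add2=12; issue ADD r2<-Add2  regs: r0:5,r1:Add1,r2:Add2,r3:5
  c7: CDB Add1=12; issue SUB r3<-Add1  regs: r0:5,r1:12,r2:Add2,r3:Add1
  c8: stall  regs: r0:5,r1:12,r2:Add2,r3:Add1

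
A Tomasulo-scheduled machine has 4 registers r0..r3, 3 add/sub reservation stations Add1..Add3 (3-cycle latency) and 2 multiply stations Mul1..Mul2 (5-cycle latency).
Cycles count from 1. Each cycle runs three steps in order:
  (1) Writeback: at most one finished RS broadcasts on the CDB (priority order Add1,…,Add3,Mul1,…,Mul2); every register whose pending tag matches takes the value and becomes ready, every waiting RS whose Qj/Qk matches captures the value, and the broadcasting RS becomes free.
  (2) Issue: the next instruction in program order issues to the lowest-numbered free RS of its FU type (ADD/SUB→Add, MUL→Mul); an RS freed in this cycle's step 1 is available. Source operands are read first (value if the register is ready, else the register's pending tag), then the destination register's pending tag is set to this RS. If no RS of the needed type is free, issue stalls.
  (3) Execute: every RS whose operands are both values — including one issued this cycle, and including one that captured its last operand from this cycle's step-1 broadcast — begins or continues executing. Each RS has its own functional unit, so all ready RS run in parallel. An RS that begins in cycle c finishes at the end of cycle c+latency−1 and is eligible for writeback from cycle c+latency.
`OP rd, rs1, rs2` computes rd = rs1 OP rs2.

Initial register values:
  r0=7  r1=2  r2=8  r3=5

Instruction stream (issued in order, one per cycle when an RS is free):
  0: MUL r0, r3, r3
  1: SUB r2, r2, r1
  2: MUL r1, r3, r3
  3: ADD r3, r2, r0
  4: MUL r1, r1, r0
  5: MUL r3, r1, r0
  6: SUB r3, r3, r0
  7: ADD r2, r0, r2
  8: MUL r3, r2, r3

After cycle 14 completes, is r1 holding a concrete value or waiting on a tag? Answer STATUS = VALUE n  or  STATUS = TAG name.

STATUS = VALUE 625

cycle 1: issue MUL r0<-Mul1 // r0:Mul1,r1:2,r2:8,r3:5
cycle 2: issue SUB r2<-Add1 // r0:Mul1,r1:2,r2:Add1,r3:5
cycle 3: issue MUL r1<-Mul2 // r0:Mul1,r1:Mul2,r2:Add1,r3:5
cycle 4: issue ADD r3<-Add2 // r0:Mul1,r1:Mul2,r2:Add1,r3:Add2
cycle 5: CDB Add1=6; stall // r0:Mul1,r1:Mul2,r2:6,r3:Add2
cycle 6: CDB Mul1=25; issue MUL r1<-Mul1 // r0:25,r1:Mul1,r2:6,r3:Add2
cycle 7: stall // r0:25,r1:Mul1,r2:6,r3:Add2
cycle 8: CDB Mul2=25; issue MUL r3<-Mul2 // r0:25,r1:Mul1,r2:6,r3:Mul2
cycle 9: CDB Add2=31; issue SUB r3<-Add1 // r0:25,r1:Mul1,r2:6,r3:Add1
cycle 10: issue ADD r2<-Add2 // r0:25,r1:Mul1,r2:Add2,r3:Add1
cycle 11: stall // r0:25,r1:Mul1,r2:Add2,r3:Add1
cycle 12: stall // r0:25,r1:Mul1,r2:Add2,r3:Add1
cycle 13: CDB Add2=31; stall // r0:25,r1:Mul1,r2:31,r3:Add1
cycle 14: CDB Mul1=625; issue MUL r3<-Mul1 // r0:25,r1:625,r2:31,r3:Mul1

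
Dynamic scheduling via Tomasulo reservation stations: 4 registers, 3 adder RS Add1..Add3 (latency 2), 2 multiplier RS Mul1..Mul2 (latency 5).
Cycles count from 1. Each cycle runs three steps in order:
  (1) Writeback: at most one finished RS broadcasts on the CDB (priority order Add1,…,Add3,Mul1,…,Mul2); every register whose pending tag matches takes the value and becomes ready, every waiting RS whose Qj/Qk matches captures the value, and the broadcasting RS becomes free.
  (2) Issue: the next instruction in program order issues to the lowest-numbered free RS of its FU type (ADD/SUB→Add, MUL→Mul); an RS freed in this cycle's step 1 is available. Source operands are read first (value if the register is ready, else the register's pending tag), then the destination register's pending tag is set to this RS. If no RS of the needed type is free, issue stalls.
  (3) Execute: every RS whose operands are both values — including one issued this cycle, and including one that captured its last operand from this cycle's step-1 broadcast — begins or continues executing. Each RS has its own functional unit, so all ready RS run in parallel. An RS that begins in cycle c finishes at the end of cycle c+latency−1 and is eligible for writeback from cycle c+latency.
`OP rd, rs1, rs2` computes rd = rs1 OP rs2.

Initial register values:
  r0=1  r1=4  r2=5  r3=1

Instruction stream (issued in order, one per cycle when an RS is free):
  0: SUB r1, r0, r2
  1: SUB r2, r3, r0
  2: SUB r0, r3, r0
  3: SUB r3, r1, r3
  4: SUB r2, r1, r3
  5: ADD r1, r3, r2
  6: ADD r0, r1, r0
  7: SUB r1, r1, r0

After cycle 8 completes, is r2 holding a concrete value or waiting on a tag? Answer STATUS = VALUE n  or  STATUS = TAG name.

STATUS = VALUE 1

c1: issue SUB r1<-Add1 | r0:1,r1:Add1,r2:5,r3:1
c2: issue SUB r2<-Add2 | r0:1,r1:Add1,r2:Add2,r3:1
c3: CDB Add1=-4; issue SUB r0<-Add1 | r0:Add1,r1:-4,r2:Add2,r3:1
c4: CDB Add2=0; issue SUB r3<-Add2 | r0:Add1,r1:-4,r2:0,r3:Add2
c5: CDB Add1=0; issue SUB r2<-Add1 | r0:0,r1:-4,r2:Add1,r3:Add2
c6: CDB Add2=-5; issue ADD r1<-Add2 | r0:0,r1:Add2,r2:Add1,r3:-5
c7: issue ADD r0<-Add3 | r0:Add3,r1:Add2,r2:Add1,r3:-5
c8: CDB Add1=1; issue SUB r1<-Add1 | r0:Add3,r1:Add1,r2:1,r3:-5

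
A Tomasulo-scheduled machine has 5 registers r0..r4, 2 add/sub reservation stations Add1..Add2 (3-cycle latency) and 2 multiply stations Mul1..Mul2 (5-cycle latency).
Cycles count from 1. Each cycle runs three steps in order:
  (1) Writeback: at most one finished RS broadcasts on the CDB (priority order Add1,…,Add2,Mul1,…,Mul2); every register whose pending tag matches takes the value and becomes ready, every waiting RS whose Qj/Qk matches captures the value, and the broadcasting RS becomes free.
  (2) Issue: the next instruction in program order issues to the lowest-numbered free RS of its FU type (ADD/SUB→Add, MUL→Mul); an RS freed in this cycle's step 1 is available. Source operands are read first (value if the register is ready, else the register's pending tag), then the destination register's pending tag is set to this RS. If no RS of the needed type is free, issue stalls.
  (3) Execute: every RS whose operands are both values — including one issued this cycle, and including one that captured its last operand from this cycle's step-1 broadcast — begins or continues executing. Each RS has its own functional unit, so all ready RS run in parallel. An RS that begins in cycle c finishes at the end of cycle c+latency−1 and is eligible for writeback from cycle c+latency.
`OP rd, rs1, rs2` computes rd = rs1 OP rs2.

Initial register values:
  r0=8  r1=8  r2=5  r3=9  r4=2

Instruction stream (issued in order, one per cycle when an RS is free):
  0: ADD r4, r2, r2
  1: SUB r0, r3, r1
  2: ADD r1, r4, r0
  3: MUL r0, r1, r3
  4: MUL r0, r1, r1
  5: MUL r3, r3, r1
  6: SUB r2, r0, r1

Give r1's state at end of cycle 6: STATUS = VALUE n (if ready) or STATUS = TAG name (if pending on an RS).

STATUS = TAG Add1

  c1: issue ADD r4<-Add1  regs: r0:8,r1:8,r2:5,r3:9,r4:Add1
  c2: issue SUB r0<-Add2  regs: r0:Add2,r1:8,r2:5,r3:9,r4:Add1
  c3: stall  regs: r0:Add2,r1:8,r2:5,r3:9,r4:Add1
  c4: CDB Add1=10; issue ADD r1<-Add1  regs: r0:Add2,r1:Add1,r2:5,r3:9,r4:10
  c5: CDB Add2=1; issue MUL r0<-Mul1  regs: r0:Mul1,r1:Add1,r2:5,r3:9,r4:10
  c6: issue MUL r0<-Mul2  regs: r0:Mul2,r1:Add1,r2:5,r3:9,r4:10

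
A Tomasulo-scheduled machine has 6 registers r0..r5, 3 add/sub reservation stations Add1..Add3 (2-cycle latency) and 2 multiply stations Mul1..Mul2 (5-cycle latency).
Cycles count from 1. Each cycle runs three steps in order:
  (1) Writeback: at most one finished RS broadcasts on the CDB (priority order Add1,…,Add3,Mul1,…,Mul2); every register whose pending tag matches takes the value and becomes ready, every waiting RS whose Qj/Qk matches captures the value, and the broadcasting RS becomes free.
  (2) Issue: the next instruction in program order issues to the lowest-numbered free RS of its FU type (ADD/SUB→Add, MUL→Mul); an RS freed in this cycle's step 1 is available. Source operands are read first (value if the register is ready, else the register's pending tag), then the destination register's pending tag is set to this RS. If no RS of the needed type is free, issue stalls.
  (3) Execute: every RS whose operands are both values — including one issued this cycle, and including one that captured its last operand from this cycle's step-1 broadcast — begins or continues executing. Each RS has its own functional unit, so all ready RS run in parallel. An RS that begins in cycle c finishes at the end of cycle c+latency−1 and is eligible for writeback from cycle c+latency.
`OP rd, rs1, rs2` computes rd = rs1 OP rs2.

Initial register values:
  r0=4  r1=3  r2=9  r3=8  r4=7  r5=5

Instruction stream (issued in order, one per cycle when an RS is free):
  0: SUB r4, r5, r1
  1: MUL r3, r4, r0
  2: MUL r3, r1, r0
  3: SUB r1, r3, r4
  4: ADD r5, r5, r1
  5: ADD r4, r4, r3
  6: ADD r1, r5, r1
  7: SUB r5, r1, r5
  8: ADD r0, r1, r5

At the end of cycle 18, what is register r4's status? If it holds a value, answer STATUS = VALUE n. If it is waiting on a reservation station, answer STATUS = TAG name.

cycle 1: issue SUB r4<-Add1 // r0:4,r1:3,r2:9,r3:8,r4:Add1,r5:5
cycle 2: issue MUL r3<-Mul1 // r0:4,r1:3,r2:9,r3:Mul1,r4:Add1,r5:5
cycle 3: CDB Add1=2; issue MUL r3<-Mul2 // r0:4,r1:3,r2:9,r3:Mul2,r4:2,r5:5
cycle 4: issue SUB r1<-Add1 // r0:4,r1:Add1,r2:9,r3:Mul2,r4:2,r5:5
cycle 5: issue ADD r5<-Add2 // r0:4,r1:Add1,r2:9,r3:Mul2,r4:2,r5:Add2
cycle 6: issue ADD r4<-Add3 // r0:4,r1:Add1,r2:9,r3:Mul2,r4:Add3,r5:Add2
cycle 7: stall // r0:4,r1:Add1,r2:9,r3:Mul2,r4:Add3,r5:Add2
cycle 8: CDB Mul1=8; stall // r0:4,r1:Add1,r2:9,r3:Mul2,r4:Add3,r5:Add2
cycle 9: CDB Mul2=12; stall // r0:4,r1:Add1,r2:9,r3:12,r4:Add3,r5:Add2
cycle 10: stall // r0:4,r1:Add1,r2:9,r3:12,r4:Add3,r5:Add2
cycle 11: CDB Add1=10; issue ADD r1<-Add1 // r0:4,r1:Add1,r2:9,r3:12,r4:Add3,r5:Add2
cycle 12: CDB Add3=14; issue SUB r5<-Add3 // r0:4,r1:Add1,r2:9,r3:12,r4:14,r5:Add3
cycle 13: CDB Add2=15; issue ADD r0<-Add2 // r0:Add2,r1:Add1,r2:9,r3:12,r4:14,r5:Add3
cycle 14: - // r0:Add2,r1:Add1,r2:9,r3:12,r4:14,r5:Add3
cycle 15: CDB Add1=25 // r0:Add2,r1:25,r2:9,r3:12,r4:14,r5:Add3
cycle 16: - // r0:Add2,r1:25,r2:9,r3:12,r4:14,r5:Add3
cycle 17: CDB Add3=10 // r0:Add2,r1:25,r2:9,r3:12,r4:14,r5:10
cycle 18: - // r0:Add2,r1:25,r2:9,r3:12,r4:14,r5:10

STATUS = VALUE 14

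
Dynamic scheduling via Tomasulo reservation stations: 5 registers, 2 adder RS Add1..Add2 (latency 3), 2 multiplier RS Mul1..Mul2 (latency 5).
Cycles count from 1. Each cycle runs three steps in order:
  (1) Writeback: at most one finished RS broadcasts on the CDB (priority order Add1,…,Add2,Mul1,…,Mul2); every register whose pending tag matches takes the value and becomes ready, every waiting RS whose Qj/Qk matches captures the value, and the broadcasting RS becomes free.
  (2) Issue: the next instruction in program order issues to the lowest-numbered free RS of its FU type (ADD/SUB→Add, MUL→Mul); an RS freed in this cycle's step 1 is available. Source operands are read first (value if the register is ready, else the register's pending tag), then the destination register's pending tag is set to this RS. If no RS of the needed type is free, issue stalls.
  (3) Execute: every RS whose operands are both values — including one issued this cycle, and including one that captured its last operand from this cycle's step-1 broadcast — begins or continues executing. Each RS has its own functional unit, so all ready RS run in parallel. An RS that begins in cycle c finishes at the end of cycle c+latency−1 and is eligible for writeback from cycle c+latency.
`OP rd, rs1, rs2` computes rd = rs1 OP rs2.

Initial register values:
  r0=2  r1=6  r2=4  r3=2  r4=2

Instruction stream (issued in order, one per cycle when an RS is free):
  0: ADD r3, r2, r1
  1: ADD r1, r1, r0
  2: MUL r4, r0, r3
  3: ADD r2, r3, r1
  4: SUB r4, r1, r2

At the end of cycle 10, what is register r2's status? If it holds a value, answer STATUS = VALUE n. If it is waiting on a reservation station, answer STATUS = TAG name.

STATUS = VALUE 18

cycle 1: issue ADD r3<-Add1 // r0:2,r1:6,r2:4,r3:Add1,r4:2
cycle 2: issue ADD r1<-Add2 // r0:2,r1:Add2,r2:4,r3:Add1,r4:2
cycle 3: issue MUL r4<-Mul1 // r0:2,r1:Add2,r2:4,r3:Add1,r4:Mul1
cycle 4: CDB Add1=10; issue ADD r2<-Add1 // r0:2,r1:Add2,r2:Add1,r3:10,r4:Mul1
cycle 5: CDB Add2=8; issue SUB r4<-Add2 // r0:2,r1:8,r2:Add1,r3:10,r4:Add2
cycle 6: - // r0:2,r1:8,r2:Add1,r3:10,r4:Add2
cycle 7: - // r0:2,r1:8,r2:Add1,r3:10,r4:Add2
cycle 8: CDB Add1=18 // r0:2,r1:8,r2:18,r3:10,r4:Add2
cycle 9: CDB Mul1=20 // r0:2,r1:8,r2:18,r3:10,r4:Add2
cycle 10: - // r0:2,r1:8,r2:18,r3:10,r4:Add2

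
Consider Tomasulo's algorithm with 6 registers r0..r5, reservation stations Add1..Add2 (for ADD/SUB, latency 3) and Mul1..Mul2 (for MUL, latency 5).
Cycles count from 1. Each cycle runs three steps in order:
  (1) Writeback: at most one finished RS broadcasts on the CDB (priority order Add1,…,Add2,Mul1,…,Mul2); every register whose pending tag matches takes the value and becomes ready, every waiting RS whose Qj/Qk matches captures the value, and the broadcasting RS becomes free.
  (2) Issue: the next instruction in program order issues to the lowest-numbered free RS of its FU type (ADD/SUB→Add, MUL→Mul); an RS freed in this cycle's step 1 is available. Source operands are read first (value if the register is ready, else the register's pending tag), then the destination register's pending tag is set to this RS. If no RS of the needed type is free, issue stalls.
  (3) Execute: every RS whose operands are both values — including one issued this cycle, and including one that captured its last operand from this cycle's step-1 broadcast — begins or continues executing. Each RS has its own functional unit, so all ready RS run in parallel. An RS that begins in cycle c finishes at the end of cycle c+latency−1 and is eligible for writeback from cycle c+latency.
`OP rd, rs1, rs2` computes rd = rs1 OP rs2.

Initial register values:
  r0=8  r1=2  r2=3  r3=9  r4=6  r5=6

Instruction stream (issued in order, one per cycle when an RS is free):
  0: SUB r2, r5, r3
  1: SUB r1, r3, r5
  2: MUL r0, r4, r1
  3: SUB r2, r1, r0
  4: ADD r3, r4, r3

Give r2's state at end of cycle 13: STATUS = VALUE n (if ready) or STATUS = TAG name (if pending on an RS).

cycle 1: issue SUB r2<-Add1 // r0:8,r1:2,r2:Add1,r3:9,r4:6,r5:6
cycle 2: issue SUB r1<-Add2 // r0:8,r1:Add2,r2:Add1,r3:9,r4:6,r5:6
cycle 3: issue MUL r0<-Mul1 // r0:Mul1,r1:Add2,r2:Add1,r3:9,r4:6,r5:6
cycle 4: CDB Add1=-3; issue SUB r2<-Add1 // r0:Mul1,r1:Add2,r2:Add1,r3:9,r4:6,r5:6
cycle 5: CDB Add2=3; issue ADD r3<-Add2 // r0:Mul1,r1:3,r2:Add1,r3:Add2,r4:6,r5:6
cycle 6: - // r0:Mul1,r1:3,r2:Add1,r3:Add2,r4:6,r5:6
cycle 7: - // r0:Mul1,r1:3,r2:Add1,r3:Add2,r4:6,r5:6
cycle 8: CDB Add2=15 // r0:Mul1,r1:3,r2:Add1,r3:15,r4:6,r5:6
cycle 9: - // r0:Mul1,r1:3,r2:Add1,r3:15,r4:6,r5:6
cycle 10: CDB Mul1=18 // r0:18,r1:3,r2:Add1,r3:15,r4:6,r5:6
cycle 11: - // r0:18,r1:3,r2:Add1,r3:15,r4:6,r5:6
cycle 12: - // r0:18,r1:3,r2:Add1,r3:15,r4:6,r5:6
cycle 13: CDB Add1=-15 // r0:18,r1:3,r2:-15,r3:15,r4:6,r5:6

STATUS = VALUE -15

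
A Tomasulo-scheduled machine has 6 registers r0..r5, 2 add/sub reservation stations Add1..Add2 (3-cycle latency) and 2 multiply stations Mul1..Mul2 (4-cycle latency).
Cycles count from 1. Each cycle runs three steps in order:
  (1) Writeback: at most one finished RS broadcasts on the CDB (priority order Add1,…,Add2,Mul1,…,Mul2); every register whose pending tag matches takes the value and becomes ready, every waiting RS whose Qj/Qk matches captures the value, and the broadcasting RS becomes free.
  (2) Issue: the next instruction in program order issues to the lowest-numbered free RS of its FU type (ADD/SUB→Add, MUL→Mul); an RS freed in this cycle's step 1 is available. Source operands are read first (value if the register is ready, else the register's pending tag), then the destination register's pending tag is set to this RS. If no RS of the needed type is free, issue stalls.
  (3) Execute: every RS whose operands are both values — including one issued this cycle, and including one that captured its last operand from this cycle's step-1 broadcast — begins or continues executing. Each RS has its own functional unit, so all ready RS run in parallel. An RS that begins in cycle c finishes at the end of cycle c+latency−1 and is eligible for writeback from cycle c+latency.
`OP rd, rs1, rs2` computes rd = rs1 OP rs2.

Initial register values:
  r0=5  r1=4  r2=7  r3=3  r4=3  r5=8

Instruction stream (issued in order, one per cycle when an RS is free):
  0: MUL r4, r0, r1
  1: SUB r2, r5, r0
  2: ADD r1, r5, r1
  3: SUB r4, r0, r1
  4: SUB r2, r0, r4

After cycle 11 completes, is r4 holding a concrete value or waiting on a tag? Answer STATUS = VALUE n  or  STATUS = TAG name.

  c1: issue MUL r4<-Mul1  regs: r0:5,r1:4,r2:7,r3:3,r4:Mul1,r5:8
  c2: issue SUB r2<-Add1  regs: r0:5,r1:4,r2:Add1,r3:3,r4:Mul1,r5:8
  c3: issue ADD r1<-Add2  regs: r0:5,r1:Add2,r2:Add1,r3:3,r4:Mul1,r5:8
  c4: stall  regs: r0:5,r1:Add2,r2:Add1,r3:3,r4:Mul1,r5:8
  c5: CDB Add1=3; issue SUB r4<-Add1  regs: r0:5,r1:Add2,r2:3,r3:3,r4:Add1,r5:8
  c6: CDB Add2=12; issue SUB r2<-Add2  regs: r0:5,r1:12,r2:Add2,r3:3,r4:Add1,r5:8
  c7: CDB Mul1=20  regs: r0:5,r1:12,r2:Add2,r3:3,r4:Add1,r5:8
  c8: -  regs: r0:5,r1:12,r2:Add2,r3:3,r4:Add1,r5:8
  c9: CDB Add1=-7  regs: r0:5,r1:12,r2:Add2,r3:3,r4:-7,r5:8
  c10: -  regs: r0:5,r1:12,r2:Add2,r3:3,r4:-7,r5:8
  c11: -  regs: r0:5,r1:12,r2:Add2,r3:3,r4:-7,r5:8

STATUS = VALUE -7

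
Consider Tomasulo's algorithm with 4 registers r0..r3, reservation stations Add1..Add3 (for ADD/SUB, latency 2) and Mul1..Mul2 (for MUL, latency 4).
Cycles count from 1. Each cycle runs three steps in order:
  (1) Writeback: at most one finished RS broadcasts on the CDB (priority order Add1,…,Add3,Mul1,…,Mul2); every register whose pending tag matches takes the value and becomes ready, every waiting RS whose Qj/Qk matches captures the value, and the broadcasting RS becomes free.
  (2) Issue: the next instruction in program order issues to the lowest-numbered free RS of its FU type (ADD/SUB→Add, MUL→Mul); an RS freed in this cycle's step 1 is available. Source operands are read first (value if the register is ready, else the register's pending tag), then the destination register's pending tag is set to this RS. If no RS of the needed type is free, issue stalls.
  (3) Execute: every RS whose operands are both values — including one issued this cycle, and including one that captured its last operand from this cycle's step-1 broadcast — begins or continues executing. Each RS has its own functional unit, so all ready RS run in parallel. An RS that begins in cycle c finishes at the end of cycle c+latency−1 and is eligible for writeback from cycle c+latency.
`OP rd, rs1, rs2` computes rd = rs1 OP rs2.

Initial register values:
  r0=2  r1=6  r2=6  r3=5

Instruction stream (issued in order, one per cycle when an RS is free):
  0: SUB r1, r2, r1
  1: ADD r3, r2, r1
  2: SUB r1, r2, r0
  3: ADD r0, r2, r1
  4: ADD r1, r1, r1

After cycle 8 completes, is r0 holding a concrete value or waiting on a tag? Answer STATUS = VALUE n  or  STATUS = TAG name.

cycle 1: issue SUB r1<-Add1 // r0:2,r1:Add1,r2:6,r3:5
cycle 2: issue ADD r3<-Add2 // r0:2,r1:Add1,r2:6,r3:Add2
cycle 3: CDB Add1=0; issue SUB r1<-Add1 // r0:2,r1:Add1,r2:6,r3:Add2
cycle 4: issue ADD r0<-Add3 // r0:Add3,r1:Add1,r2:6,r3:Add2
cycle 5: CDB Add1=4; issue ADD r1<-Add1 // r0:Add3,r1:Add1,r2:6,r3:Add2
cycle 6: CDB Add2=6 // r0:Add3,r1:Add1,r2:6,r3:6
cycle 7: CDB Add1=8 // r0:Add3,r1:8,r2:6,r3:6
cycle 8: CDB Add3=10 // r0:10,r1:8,r2:6,r3:6

STATUS = VALUE 10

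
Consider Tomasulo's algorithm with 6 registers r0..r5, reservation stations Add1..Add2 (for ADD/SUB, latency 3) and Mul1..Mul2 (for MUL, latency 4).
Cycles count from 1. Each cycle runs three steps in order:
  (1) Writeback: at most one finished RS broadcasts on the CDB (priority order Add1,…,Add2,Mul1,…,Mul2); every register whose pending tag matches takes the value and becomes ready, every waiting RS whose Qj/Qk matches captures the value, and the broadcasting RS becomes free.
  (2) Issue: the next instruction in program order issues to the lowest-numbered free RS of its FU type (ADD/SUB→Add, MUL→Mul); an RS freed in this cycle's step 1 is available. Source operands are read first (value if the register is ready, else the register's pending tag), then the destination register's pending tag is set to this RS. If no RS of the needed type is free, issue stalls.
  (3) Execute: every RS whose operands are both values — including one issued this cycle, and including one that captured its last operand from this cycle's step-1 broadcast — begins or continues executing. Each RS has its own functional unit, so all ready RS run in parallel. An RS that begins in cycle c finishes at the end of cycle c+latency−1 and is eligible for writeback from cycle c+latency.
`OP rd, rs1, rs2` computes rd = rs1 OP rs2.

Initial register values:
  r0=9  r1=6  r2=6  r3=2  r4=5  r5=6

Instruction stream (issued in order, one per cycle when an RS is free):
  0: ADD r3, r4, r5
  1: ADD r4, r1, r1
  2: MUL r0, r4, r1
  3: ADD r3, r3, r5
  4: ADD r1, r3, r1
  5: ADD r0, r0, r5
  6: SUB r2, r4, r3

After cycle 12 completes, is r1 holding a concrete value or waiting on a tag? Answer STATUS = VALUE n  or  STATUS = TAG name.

STATUS = VALUE 23

cycle 1: issue ADD r3<-Add1 // r0:9,r1:6,r2:6,r3:Add1,r4:5,r5:6
cycle 2: issue ADD r4<-Add2 // r0:9,r1:6,r2:6,r3:Add1,r4:Add2,r5:6
cycle 3: issue MUL r0<-Mul1 // r0:Mul1,r1:6,r2:6,r3:Add1,r4:Add2,r5:6
cycle 4: CDB Add1=11; issue ADD r3<-Add1 // r0:Mul1,r1:6,r2:6,r3:Add1,r4:Add2,r5:6
cycle 5: CDB Add2=12; issue ADD r1<-Add2 // r0:Mul1,r1:Add2,r2:6,r3:Add1,r4:12,r5:6
cycle 6: stall // r0:Mul1,r1:Add2,r2:6,r3:Add1,r4:12,r5:6
cycle 7: CDB Add1=17; issue ADD r0<-Add1 // r0:Add1,r1:Add2,r2:6,r3:17,r4:12,r5:6
cycle 8: stall // r0:Add1,r1:Add2,r2:6,r3:17,r4:12,r5:6
cycle 9: CDB Mul1=72; stall // r0:Add1,r1:Add2,r2:6,r3:17,r4:12,r5:6
cycle 10: CDB Add2=23; issue SUB r2<-Add2 // r0:Add1,r1:23,r2:Add2,r3:17,r4:12,r5:6
cycle 11: - // r0:Add1,r1:23,r2:Add2,r3:17,r4:12,r5:6
cycle 12: CDB Add1=78 // r0:78,r1:23,r2:Add2,r3:17,r4:12,r5:6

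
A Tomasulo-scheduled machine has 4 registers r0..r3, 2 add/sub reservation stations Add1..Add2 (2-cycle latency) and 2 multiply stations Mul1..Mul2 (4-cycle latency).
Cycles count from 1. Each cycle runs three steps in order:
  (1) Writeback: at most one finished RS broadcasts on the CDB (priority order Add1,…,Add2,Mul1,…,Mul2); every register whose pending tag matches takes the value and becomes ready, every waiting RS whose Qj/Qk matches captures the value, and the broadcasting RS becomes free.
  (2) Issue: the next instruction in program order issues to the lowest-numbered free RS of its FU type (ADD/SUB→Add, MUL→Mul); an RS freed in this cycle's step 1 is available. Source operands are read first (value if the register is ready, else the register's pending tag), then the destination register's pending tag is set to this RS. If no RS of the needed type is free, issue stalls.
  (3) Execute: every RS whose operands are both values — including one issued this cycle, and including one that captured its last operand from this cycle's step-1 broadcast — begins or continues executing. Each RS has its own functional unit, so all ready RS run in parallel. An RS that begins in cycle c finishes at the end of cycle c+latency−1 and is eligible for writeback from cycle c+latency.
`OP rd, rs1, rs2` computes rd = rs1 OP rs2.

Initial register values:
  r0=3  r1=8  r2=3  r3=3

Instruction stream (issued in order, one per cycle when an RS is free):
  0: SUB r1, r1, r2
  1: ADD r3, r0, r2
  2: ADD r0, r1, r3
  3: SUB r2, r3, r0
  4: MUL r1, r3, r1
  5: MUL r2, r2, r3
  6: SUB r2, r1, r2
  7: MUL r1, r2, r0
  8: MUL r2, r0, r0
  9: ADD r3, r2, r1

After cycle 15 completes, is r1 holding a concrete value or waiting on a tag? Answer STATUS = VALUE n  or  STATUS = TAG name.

cycle 1: issue SUB r1<-Add1 // r0:3,r1:Add1,r2:3,r3:3
cycle 2: issue ADD r3<-Add2 // r0:3,r1:Add1,r2:3,r3:Add2
cycle 3: CDB Add1=5; issue ADD r0<-Add1 // r0:Add1,r1:5,r2:3,r3:Add2
cycle 4: CDB Add2=6; issue SUB r2<-Add2 // r0:Add1,r1:5,r2:Add2,r3:6
cycle 5: issue MUL r1<-Mul1 // r0:Add1,r1:Mul1,r2:Add2,r3:6
cycle 6: CDB Add1=11; issue MUL r2<-Mul2 // r0:11,r1:Mul1,r2:Mul2,r3:6
cycle 7: issue SUB r2<-Add1 // r0:11,r1:Mul1,r2:Add1,r3:6
cycle 8: CDB Add2=-5; stall // r0:11,r1:Mul1,r2:Add1,r3:6
cycle 9: CDB Mul1=30; issue MUL r1<-Mul1 // r0:11,r1:Mul1,r2:Add1,r3:6
cycle 10: stall // r0:11,r1:Mul1,r2:Add1,r3:6
cycle 11: stall // r0:11,r1:Mul1,r2:Add1,r3:6
cycle 12: CDB Mul2=-30; issue MUL r2<-Mul2 // r0:11,r1:Mul1,r2:Mul2,r3:6
cycle 13: issue ADD r3<-Add2 // r0:11,r1:Mul1,r2:Mul2,r3:Add2
cycle 14: CDB Add1=60 // r0:11,r1:Mul1,r2:Mul2,r3:Add2
cycle 15: - // r0:11,r1:Mul1,r2:Mul2,r3:Add2

STATUS = TAG Mul1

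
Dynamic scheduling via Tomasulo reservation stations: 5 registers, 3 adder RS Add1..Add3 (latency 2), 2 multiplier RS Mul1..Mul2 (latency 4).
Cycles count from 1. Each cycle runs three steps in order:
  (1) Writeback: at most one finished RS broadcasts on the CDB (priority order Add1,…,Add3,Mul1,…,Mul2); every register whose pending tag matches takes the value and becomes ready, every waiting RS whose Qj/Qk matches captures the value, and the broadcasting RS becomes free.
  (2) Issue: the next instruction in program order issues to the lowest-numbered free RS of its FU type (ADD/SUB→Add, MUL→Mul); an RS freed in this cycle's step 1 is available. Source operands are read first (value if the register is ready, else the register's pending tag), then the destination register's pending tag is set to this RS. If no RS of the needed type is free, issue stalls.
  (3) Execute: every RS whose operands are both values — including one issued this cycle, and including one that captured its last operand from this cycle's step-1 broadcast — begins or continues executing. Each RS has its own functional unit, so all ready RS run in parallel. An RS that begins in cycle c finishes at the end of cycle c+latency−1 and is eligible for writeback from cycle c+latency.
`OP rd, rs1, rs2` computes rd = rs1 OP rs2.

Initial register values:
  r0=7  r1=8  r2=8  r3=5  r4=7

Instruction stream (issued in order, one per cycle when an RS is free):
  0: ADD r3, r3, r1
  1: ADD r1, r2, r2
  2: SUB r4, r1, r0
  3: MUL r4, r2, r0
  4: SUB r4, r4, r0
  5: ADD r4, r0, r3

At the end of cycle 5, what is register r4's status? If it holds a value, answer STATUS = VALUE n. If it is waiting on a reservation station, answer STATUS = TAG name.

STATUS = TAG Add2

cycle 1: issue ADD r3<-Add1 // r0:7,r1:8,r2:8,r3:Add1,r4:7
cycle 2: issue ADD r1<-Add2 // r0:7,r1:Add2,r2:8,r3:Add1,r4:7
cycle 3: CDB Add1=13; issue SUB r4<-Add1 // r0:7,r1:Add2,r2:8,r3:13,r4:Add1
cycle 4: CDB Add2=16; issue MUL r4<-Mul1 // r0:7,r1:16,r2:8,r3:13,r4:Mul1
cycle 5: issue SUB r4<-Add2 // r0:7,r1:16,r2:8,r3:13,r4:Add2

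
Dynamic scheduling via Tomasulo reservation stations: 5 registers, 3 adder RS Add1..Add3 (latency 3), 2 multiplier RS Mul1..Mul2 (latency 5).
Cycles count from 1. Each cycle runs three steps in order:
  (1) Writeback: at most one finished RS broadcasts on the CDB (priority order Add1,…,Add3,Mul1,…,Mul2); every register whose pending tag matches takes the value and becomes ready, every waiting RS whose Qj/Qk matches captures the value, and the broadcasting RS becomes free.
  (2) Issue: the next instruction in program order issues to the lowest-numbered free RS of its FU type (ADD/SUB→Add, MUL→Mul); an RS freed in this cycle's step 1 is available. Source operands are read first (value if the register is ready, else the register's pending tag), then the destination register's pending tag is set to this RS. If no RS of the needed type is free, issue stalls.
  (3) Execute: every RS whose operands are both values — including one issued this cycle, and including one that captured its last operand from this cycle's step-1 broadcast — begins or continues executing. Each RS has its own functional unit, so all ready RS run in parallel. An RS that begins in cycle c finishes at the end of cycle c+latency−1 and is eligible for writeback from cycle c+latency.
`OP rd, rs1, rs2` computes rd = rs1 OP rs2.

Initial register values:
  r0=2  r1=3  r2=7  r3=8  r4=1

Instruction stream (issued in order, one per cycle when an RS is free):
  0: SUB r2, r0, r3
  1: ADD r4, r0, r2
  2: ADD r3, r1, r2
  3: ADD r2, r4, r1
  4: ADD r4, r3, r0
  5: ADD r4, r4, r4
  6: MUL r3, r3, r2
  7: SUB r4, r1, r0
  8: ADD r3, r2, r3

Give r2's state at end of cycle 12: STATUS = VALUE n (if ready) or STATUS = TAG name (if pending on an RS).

STATUS = VALUE -1

cycle 1: issue SUB r2<-Add1 // r0:2,r1:3,r2:Add1,r3:8,r4:1
cycle 2: issue ADD r4<-Add2 // r0:2,r1:3,r2:Add1,r3:8,r4:Add2
cycle 3: issue ADD r3<-Add3 // r0:2,r1:3,r2:Add1,r3:Add3,r4:Add2
cycle 4: CDB Add1=-6; issue ADD r2<-Add1 // r0:2,r1:3,r2:Add1,r3:Add3,r4:Add2
cycle 5: stall // r0:2,r1:3,r2:Add1,r3:Add3,r4:Add2
cycle 6: stall // r0:2,r1:3,r2:Add1,r3:Add3,r4:Add2
cycle 7: CDB Add2=-4; issue ADD r4<-Add2 // r0:2,r1:3,r2:Add1,r3:Add3,r4:Add2
cycle 8: CDB Add3=-3; issue ADD r4<-Add3 // r0:2,r1:3,r2:Add1,r3:-3,r4:Add3
cycle 9: issue MUL r3<-Mul1 // r0:2,r1:3,r2:Add1,r3:Mul1,r4:Add3
cycle 10: CDB Add1=-1; issue SUB r4<-Add1 // r0:2,r1:3,r2:-1,r3:Mul1,r4:Add1
cycle 11: CDB Add2=-1; issue ADD r3<-Add2 // r0:2,r1:3,r2:-1,r3:Add2,r4:Add1
cycle 12: - // r0:2,r1:3,r2:-1,r3:Add2,r4:Add1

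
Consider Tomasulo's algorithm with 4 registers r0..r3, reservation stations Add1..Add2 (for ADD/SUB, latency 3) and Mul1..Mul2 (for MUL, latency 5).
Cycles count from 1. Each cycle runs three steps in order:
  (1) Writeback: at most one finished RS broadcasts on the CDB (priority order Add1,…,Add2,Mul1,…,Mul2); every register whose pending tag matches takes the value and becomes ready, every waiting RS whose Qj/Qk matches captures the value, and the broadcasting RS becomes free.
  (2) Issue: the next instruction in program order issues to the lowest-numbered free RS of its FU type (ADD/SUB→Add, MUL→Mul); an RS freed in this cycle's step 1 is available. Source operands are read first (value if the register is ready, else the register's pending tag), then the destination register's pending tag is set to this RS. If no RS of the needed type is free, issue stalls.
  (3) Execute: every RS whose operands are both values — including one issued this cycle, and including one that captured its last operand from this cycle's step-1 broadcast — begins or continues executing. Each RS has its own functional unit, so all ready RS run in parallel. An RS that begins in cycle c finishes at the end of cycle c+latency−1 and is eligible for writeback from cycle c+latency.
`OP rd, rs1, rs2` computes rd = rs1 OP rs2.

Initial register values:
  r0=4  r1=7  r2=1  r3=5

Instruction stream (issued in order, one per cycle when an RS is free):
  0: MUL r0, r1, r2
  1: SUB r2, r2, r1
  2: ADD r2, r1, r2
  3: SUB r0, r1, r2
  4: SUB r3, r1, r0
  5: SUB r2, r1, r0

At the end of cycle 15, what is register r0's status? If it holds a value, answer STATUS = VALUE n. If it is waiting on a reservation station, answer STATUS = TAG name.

STATUS = VALUE 6

cycle 1: issue MUL r0<-Mul1 // r0:Mul1,r1:7,r2:1,r3:5
cycle 2: issue SUB r2<-Add1 // r0:Mul1,r1:7,r2:Add1,r3:5
cycle 3: issue ADD r2<-Add2 // r0:Mul1,r1:7,r2:Add2,r3:5
cycle 4: stall // r0:Mul1,r1:7,r2:Add2,r3:5
cycle 5: CDB Add1=-6; issue SUB r0<-Add1 // r0:Add1,r1:7,r2:Add2,r3:5
cycle 6: CDB Mul1=7; stall // r0:Add1,r1:7,r2:Add2,r3:5
cycle 7: stall // r0:Add1,r1:7,r2:Add2,r3:5
cycle 8: CDB Add2=1; issue SUB r3<-Add2 // r0:Add1,r1:7,r2:1,r3:Add2
cycle 9: stall // r0:Add1,r1:7,r2:1,r3:Add2
cycle 10: stall // r0:Add1,r1:7,r2:1,r3:Add2
cycle 11: CDB Add1=6; issue SUB r2<-Add1 // r0:6,r1:7,r2:Add1,r3:Add2
cycle 12: - // r0:6,r1:7,r2:Add1,r3:Add2
cycle 13: - // r0:6,r1:7,r2:Add1,r3:Add2
cycle 14: CDB Add1=1 // r0:6,r1:7,r2:1,r3:Add2
cycle 15: CDB Add2=1 // r0:6,r1:7,r2:1,r3:1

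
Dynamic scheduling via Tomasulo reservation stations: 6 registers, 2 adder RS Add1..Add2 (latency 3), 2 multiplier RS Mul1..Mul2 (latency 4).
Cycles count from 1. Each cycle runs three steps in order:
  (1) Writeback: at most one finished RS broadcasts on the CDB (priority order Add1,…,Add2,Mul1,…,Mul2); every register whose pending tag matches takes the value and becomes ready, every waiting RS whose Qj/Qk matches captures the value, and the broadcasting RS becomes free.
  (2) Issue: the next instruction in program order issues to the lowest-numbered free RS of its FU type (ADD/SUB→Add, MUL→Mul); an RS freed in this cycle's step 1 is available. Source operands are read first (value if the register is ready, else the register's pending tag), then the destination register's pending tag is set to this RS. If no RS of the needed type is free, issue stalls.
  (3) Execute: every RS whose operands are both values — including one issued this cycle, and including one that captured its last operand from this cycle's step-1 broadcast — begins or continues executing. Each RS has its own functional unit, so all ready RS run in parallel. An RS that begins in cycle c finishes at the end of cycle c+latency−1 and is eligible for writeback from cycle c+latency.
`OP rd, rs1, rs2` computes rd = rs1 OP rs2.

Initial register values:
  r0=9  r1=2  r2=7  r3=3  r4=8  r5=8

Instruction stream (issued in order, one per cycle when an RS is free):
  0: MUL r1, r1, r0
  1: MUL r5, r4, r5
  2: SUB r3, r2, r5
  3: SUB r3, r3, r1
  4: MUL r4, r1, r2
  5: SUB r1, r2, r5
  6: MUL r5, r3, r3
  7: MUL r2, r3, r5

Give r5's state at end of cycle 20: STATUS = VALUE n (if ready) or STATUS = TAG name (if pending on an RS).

  c1: issue MUL r1<-Mul1  regs: r0:9,r1:Mul1,r2:7,r3:3,r4:8,r5:8
  c2: issue MUL r5<-Mul2  regs: r0:9,r1:Mul1,r2:7,r3:3,r4:8,r5:Mul2
  c3: issue SUB r3<-Add1  regs: r0:9,r1:Mul1,r2:7,r3:Add1,r4:8,r5:Mul2
  c4: issue SUB r3<-Add2  regs: r0:9,r1:Mul1,r2:7,r3:Add2,r4:8,r5:Mul2
  c5: CDB Mul1=18; issue MUL r4<-Mul1  regs: r0:9,r1:18,r2:7,r3:Add2,r4:Mul1,r5:Mul2
  c6: CDB Mul2=64; stall  regs: r0:9,r1:18,r2:7,r3:Add2,r4:Mul1,r5:64
  c7: stall  regs: r0:9,r1:18,r2:7,r3:Add2,r4:Mul1,r5:64
  c8: stall  regs: r0:9,r1:18,r2:7,r3:Add2,r4:Mul1,r5:64
  c9: CDB Add1=-57; issue SUB r1<-Add1  regs: r0:9,r1:Add1,r2:7,r3:Add2,r4:Mul1,r5:64
  c10: CDB Mul1=126; issue MUL r5<-Mul1  regs: r0:9,r1:Add1,r2:7,r3:Add2,r4:126,r5:Mul1
  c11: issue MUL r2<-Mul2  regs: r0:9,r1:Add1,r2:Mul2,r3:Add2,r4:126,r5:Mul1
  c12: CDB Add1=-57  regs: r0:9,r1:-57,r2:Mul2,r3:Add2,r4:126,r5:Mul1
  c13: CDB Add2=-75  regs: r0:9,r1:-57,r2:Mul2,r3:-75,r4:126,r5:Mul1
  c14: -  regs: r0:9,r1:-57,r2:Mul2,r3:-75,r4:126,r5:Mul1
  c15: -  regs: r0:9,r1:-57,r2:Mul2,r3:-75,r4:126,r5:Mul1
  c16: -  regs: r0:9,r1:-57,r2:Mul2,r3:-75,r4:126,r5:Mul1
  c17: CDB Mul1=5625  regs: r0:9,r1:-57,r2:Mul2,r3:-75,r4:126,r5:5625
  c18: -  regs: r0:9,r1:-57,r2:Mul2,r3:-75,r4:126,r5:5625
  c19: -  regs: r0:9,r1:-57,r2:Mul2,r3:-75,r4:126,r5:5625
  c20: -  regs: r0:9,r1:-57,r2:Mul2,r3:-75,r4:126,r5:5625

STATUS = VALUE 5625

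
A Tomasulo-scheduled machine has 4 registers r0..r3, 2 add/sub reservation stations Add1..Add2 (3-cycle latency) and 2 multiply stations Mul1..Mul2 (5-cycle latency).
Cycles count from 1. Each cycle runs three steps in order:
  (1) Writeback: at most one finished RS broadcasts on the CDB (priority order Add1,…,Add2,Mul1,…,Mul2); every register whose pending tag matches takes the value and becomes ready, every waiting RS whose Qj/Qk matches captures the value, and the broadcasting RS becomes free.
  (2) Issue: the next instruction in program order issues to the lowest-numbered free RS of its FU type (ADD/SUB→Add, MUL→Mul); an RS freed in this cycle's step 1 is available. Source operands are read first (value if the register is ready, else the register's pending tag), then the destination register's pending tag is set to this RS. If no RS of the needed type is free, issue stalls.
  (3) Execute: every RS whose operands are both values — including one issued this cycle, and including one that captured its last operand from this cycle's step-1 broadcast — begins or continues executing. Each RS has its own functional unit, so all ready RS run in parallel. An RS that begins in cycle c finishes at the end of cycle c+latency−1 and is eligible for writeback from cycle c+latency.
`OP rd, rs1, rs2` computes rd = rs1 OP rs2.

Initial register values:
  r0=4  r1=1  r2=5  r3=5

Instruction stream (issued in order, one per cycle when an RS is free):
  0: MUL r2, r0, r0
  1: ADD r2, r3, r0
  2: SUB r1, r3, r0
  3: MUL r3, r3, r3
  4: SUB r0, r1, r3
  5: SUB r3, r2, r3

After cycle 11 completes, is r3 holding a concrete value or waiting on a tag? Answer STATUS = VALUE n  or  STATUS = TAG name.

  c1: issue MUL r2<-Mul1  regs: r0:4,r1:1,r2:Mul1,r3:5
  c2: issue ADD r2<-Add1  regs: r0:4,r1:1,r2:Add1,r3:5
  c3: issue SUB r1<-Add2  regs: r0:4,r1:Add2,r2:Add1,r3:5
  c4: issue MUL r3<-Mul2  regs: r0:4,r1:Add2,r2:Add1,r3:Mul2
  c5: CDB Add1=9; issue SUB r0<-Add1  regs: r0:Add1,r1:Add2,r2:9,r3:Mul2
  c6: CDB Add2=1; issue SUB r3<-Add2  regs: r0:Add1,r1:1,r2:9,r3:Add2
  c7: CDB Mul1=16  regs: r0:Add1,r1:1,r2:9,r3:Add2
  c8: -  regs: r0:Add1,r1:1,r2:9,r3:Add2
  c9: CDB Mul2=25  regs: r0:Add1,r1:1,r2:9,r3:Add2
  c10: -  regs: r0:Add1,r1:1,r2:9,r3:Add2
  c11: -  regs: r0:Add1,r1:1,r2:9,r3:Add2

STATUS = TAG Add2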